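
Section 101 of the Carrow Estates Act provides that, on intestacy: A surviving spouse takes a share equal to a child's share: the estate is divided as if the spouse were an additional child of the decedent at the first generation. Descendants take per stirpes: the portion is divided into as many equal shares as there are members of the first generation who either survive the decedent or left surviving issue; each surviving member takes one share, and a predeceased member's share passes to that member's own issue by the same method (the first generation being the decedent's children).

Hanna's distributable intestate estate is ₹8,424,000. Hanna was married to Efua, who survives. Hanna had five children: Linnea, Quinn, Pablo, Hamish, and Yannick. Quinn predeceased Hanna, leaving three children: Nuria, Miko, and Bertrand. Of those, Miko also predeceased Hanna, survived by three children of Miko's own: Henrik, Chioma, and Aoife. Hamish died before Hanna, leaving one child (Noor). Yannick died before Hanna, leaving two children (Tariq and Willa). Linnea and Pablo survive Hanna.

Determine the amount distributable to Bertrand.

Bertrand receives ₹468,000.

The spouse counts as an additional share at the children's level, so there are 6 primary shares of ₹1,404,000. Efua takes one such share (₹1,404,000).
The children's combined portion (₹7,020,000) is divided into 5 shares of ₹1,404,000: Linnea and Pablo each take ₹1,404,000; Quinn's ₹1,404,000 share passes to Quinn's issue; Hamish's ₹1,404,000 share passes to Hamish's issue; Yannick's ₹1,404,000 share passes to Yannick's issue.
Quinn's share (₹1,404,000) is divided into 3 shares of ₹468,000: Nuria and Bertrand each take ₹468,000; Miko's ₹468,000 share passes to Miko's issue.
Miko's share (₹468,000) is divided into 3 shares of ₹156,000: Henrik, Chioma, and Aoife each take ₹156,000.
Hamish's share (₹1,404,000) passes entirely to Noor.
Yannick's share (₹1,404,000) is divided into 2 shares of ₹702,000: Tariq and Willa each take ₹702,000.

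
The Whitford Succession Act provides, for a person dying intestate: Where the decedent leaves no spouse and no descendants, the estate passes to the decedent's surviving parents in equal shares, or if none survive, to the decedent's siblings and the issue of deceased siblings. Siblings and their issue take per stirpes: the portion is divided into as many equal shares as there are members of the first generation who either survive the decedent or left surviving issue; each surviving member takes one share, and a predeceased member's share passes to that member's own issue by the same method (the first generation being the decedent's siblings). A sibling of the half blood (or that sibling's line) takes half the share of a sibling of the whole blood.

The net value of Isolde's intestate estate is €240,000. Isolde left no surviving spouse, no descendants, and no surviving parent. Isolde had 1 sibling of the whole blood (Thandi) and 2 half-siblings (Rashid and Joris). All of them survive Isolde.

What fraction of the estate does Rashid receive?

Rashid receives 1/4 of the estate.

The entire €240,000 passes to the siblings and their issue.
Counting each half-blood sibling's line as half a unit, there are 2 units in €240,000, so one unit is €120,000. Whole-blood lines (Thandi) take €120,000 each; half-blood lines (Rashid and Joris) take €60,000 each.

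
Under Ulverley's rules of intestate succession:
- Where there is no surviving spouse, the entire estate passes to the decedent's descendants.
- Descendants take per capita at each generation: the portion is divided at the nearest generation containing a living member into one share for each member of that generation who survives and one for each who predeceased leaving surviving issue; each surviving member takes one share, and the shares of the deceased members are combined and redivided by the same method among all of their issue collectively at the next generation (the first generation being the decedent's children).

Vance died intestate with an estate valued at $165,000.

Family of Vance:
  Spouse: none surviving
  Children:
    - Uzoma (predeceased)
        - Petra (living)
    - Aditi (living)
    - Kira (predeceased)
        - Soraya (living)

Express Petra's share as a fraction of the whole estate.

Petra receives 1/3 of the estate.

The entire $165,000 passes to the descendants.
That amount ($165,000) is divided at the children's generation into 3 shares of $55,000. Aditi takes $55,000. The 2 shares of the deceased (Uzoma and Kira) are combined into a pool of $110,000.
That pool ($110,000) is divided at the grandchildren's generation equally among Petra and Soraya: $55,000 each.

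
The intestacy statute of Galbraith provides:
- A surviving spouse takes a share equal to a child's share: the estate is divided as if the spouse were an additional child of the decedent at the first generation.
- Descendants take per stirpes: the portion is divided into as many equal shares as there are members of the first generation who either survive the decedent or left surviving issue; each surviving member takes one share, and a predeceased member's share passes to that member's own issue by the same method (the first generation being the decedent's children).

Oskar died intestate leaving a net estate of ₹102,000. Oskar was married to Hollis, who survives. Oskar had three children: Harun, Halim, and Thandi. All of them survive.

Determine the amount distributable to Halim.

Halim receives ₹25,500.

The spouse counts as an additional share at the children's level, so there are 4 primary shares of ₹25,500. Hollis takes one such share (₹25,500).
The children's combined portion (₹76,500) is divided into 3 shares of ₹25,500: Harun, Halim, and Thandi each take ₹25,500.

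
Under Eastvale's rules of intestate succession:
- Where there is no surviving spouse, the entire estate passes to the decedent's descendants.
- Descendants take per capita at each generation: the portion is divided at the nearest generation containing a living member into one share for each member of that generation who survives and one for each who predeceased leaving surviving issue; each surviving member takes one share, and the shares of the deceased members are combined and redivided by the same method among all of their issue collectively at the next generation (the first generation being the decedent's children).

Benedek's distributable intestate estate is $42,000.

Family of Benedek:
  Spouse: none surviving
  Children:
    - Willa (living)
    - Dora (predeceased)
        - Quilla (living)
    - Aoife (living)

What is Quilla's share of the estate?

Quilla receives $14,000.

The entire $42,000 passes to the descendants.
That amount ($42,000) is divided at the children's generation into 3 shares of $14,000. Willa and Aoife each take $14,000. The remaining share for the deceased Dora ($14,000) is carried to the next generation.
That pool ($14,000) passes entirely to Quilla, the sole taker at the grandchildren's generation.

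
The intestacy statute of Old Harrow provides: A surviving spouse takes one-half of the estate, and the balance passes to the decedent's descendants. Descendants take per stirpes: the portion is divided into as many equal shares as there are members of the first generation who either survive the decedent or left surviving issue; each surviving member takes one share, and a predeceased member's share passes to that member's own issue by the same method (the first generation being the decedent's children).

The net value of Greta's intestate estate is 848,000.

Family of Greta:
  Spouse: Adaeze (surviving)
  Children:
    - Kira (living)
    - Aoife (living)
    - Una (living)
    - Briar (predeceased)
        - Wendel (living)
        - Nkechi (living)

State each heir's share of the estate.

Adaeze: 424,000; Kira: 106,000; Aoife: 106,000; Una: 106,000; Wendel: 53,000; Nkechi: 53,000

Adaeze takes one-half of 848,000 = 424,000. The remaining 424,000 passes to the descendants.
The descendants' portion (424,000) is divided into 4 shares of 106,000: Kira, Aoife, and Una each take 106,000; Briar's 106,000 share passes to Briar's issue.
Briar's share (106,000) is divided into 2 shares of 53,000: Wendel and Nkechi each take 53,000.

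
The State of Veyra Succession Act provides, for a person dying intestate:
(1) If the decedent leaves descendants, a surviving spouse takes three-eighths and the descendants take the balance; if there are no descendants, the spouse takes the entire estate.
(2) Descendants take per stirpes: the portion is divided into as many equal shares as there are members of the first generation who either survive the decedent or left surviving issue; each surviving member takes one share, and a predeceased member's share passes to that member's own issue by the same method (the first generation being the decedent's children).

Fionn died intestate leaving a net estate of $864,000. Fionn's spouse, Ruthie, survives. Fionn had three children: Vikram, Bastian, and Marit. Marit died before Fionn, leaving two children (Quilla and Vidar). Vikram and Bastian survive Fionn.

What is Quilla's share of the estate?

Quilla receives $90,000.

Ruthie takes three-eighths of $864,000 = $324,000. The remaining $540,000 passes to the descendants.
The descendants' portion ($540,000) is divided into 3 shares of $180,000: Vikram and Bastian each take $180,000; Marit's $180,000 share passes to Marit's issue.
Marit's share ($180,000) is divided into 2 shares of $90,000: Quilla and Vidar each take $90,000.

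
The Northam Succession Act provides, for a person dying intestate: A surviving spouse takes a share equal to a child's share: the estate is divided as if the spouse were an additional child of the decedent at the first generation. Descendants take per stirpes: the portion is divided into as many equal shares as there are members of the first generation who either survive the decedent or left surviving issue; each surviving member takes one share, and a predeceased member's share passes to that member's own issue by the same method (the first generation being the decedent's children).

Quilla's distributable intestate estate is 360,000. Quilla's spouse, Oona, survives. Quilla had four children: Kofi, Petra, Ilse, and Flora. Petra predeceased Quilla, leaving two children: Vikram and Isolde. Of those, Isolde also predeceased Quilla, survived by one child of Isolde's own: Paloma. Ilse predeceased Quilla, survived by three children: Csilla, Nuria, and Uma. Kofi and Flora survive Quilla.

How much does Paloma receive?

The spouse counts as an additional share at the children's level, so there are 5 primary shares of 72,000. Oona takes one such share (72,000).
The children's combined portion (288,000) is divided into 4 shares of 72,000: Kofi and Flora each take 72,000; Petra's 72,000 share passes to Petra's issue; Ilse's 72,000 share passes to Ilse's issue.
Petra's share (72,000) is divided into 2 shares of 36,000: Vikram takes 36,000; Isolde's 36,000 share passes to Isolde's issue.
Isolde's share (36,000) passes entirely to Paloma.
Ilse's share (72,000) is divided into 3 shares of 24,000: Csilla, Nuria, and Uma each take 24,000.

Paloma receives 36,000.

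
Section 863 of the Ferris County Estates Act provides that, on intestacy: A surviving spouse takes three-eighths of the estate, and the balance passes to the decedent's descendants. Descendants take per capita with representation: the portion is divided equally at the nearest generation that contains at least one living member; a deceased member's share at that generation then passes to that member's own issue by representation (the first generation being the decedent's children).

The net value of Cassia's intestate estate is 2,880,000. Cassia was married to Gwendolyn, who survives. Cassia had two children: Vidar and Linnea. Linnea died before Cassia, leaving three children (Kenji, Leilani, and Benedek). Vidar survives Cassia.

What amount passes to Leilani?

Gwendolyn takes three-eighths of 2,880,000 = 1,080,000. The remaining 1,800,000 passes to the descendants.
The descendants' portion (1,800,000) is divided into 2 shares of 900,000: Vidar takes 900,000; Linnea's 900,000 share passes to Linnea's issue.
Linnea's share (900,000) is divided into 3 shares of 300,000: Kenji, Leilani, and Benedek each take 300,000.

Leilani receives 300,000.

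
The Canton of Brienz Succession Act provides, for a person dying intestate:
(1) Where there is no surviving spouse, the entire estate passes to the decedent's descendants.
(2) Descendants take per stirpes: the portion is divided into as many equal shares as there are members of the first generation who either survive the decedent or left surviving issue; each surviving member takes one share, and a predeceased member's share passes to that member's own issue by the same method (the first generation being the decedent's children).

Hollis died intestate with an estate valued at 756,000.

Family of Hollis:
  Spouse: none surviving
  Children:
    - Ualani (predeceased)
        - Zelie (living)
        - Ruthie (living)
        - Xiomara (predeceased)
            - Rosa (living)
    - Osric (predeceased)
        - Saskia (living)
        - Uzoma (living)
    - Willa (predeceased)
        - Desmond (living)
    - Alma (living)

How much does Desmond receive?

Desmond receives 189,000.

The entire 756,000 passes to the descendants.
That amount (756,000) is divided into 4 shares of 189,000: Alma takes 189,000; Ualani's 189,000 share passes to Ualani's issue; Osric's 189,000 share passes to Osric's issue; Willa's 189,000 share passes to Willa's issue.
Ualani's share (189,000) is divided into 3 shares of 63,000: Zelie and Ruthie each take 63,000; Xiomara's 63,000 share passes to Xiomara's issue.
Xiomara's share (63,000) passes entirely to Rosa.
Osric's share (189,000) is divided into 2 shares of 94,500: Saskia and Uzoma each take 94,500.
Willa's share (189,000) passes entirely to Desmond.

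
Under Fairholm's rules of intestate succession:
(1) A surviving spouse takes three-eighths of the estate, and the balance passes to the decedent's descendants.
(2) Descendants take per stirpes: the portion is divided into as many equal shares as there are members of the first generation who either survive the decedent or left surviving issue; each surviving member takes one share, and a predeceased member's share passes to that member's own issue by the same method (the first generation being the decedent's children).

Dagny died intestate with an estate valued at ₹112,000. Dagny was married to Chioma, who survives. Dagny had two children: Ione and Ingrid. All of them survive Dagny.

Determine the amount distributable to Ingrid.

Ingrid receives ₹35,000.

Chioma takes three-eighths of ₹112,000 = ₹42,000. The remaining ₹70,000 passes to the descendants.
The descendants' portion (₹70,000) is divided into 2 shares of ₹35,000: Ione and Ingrid each take ₹35,000.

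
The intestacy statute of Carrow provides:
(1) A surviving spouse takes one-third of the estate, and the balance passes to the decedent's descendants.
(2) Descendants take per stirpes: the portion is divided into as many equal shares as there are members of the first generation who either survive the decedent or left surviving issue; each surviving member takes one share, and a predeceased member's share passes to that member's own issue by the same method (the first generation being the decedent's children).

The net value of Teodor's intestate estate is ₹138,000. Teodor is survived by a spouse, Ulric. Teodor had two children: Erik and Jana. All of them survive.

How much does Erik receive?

Ulric takes one-third of ₹138,000 = ₹46,000. The remaining ₹92,000 passes to the descendants.
The descendants' portion (₹92,000) is divided into 2 shares of ₹46,000: Erik and Jana each take ₹46,000.

Erik receives ₹46,000.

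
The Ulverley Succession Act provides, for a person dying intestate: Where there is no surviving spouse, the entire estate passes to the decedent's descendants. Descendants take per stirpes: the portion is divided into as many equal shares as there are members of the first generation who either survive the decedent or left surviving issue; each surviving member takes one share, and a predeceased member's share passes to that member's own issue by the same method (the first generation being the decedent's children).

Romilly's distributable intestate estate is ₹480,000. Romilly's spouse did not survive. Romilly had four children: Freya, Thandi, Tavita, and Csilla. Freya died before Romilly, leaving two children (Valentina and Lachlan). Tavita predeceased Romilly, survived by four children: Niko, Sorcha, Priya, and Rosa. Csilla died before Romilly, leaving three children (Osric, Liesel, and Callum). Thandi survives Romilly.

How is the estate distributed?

Valentina: ₹60,000; Lachlan: ₹60,000; Thandi: ₹120,000; Niko: ₹30,000; Sorcha: ₹30,000; Priya: ₹30,000; Rosa: ₹30,000; Osric: ₹40,000; Liesel: ₹40,000; Callum: ₹40,000

The entire ₹480,000 passes to the descendants.
That amount (₹480,000) is divided into 4 shares of ₹120,000: Thandi takes ₹120,000; Freya's ₹120,000 share passes to Freya's issue; Tavita's ₹120,000 share passes to Tavita's issue; Csilla's ₹120,000 share passes to Csilla's issue.
Freya's share (₹120,000) is divided into 2 shares of ₹60,000: Valentina and Lachlan each take ₹60,000.
Tavita's share (₹120,000) is divided into 4 shares of ₹30,000: Niko, Sorcha, Priya, and Rosa each take ₹30,000.
Csilla's share (₹120,000) is divided into 3 shares of ₹40,000: Osric, Liesel, and Callum each take ₹40,000.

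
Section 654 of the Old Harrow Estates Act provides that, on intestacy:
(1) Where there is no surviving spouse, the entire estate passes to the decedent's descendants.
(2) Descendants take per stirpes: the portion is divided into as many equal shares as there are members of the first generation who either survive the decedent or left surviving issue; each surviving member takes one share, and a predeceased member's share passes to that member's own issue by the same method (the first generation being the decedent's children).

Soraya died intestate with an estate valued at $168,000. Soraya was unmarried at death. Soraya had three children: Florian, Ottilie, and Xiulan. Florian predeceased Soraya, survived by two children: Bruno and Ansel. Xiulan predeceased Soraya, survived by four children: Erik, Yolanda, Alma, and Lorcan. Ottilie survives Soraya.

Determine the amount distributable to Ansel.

The entire $168,000 passes to the descendants.
That amount ($168,000) is divided into 3 shares of $56,000: Ottilie takes $56,000; Florian's $56,000 share passes to Florian's issue; Xiulan's $56,000 share passes to Xiulan's issue.
Florian's share ($56,000) is divided into 2 shares of $28,000: Bruno and Ansel each take $28,000.
Xiulan's share ($56,000) is divided into 4 shares of $14,000: Erik, Yolanda, Alma, and Lorcan each take $14,000.

Ansel receives $28,000.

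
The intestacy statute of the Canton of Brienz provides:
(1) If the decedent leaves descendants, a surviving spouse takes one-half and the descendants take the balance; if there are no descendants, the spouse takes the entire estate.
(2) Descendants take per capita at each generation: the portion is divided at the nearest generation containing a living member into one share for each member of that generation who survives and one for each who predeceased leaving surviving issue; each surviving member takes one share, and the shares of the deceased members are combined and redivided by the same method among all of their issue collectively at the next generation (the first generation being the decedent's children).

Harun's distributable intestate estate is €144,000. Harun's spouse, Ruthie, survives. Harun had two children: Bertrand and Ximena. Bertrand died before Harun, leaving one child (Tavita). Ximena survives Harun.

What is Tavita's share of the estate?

Ruthie takes one-half of €144,000 = €72,000. The remaining €72,000 passes to the descendants.
The descendants' portion (€72,000) is divided at the children's generation into 2 shares of €36,000. Ximena takes €36,000. The remaining share for the deceased Bertrand (€36,000) is carried to the next generation.
That pool (€36,000) passes entirely to Tavita, the sole taker at the grandchildren's generation.

Tavita receives €36,000.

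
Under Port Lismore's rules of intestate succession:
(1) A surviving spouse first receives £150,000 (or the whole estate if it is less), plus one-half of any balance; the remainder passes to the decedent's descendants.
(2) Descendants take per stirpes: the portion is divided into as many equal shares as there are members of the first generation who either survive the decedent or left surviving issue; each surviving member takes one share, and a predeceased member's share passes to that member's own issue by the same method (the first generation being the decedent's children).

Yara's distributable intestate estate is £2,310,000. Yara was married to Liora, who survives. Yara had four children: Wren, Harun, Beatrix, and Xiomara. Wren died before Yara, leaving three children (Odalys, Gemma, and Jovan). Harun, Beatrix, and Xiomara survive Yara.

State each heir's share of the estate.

Liora first takes £150,000, leaving a balance of £2,160,000. Liora then takes one-half of the balance (£1,080,000), for a total of £1,230,000. The remaining £1,080,000 passes to the descendants.
The descendants' portion (£1,080,000) is divided into 4 shares of £270,000: Harun, Beatrix, and Xiomara each take £270,000; Wren's £270,000 share passes to Wren's issue.
Wren's share (£270,000) is divided into 3 shares of £90,000: Odalys, Gemma, and Jovan each take £90,000.

Liora: £1,230,000; Odalys: £90,000; Gemma: £90,000; Jovan: £90,000; Harun: £270,000; Beatrix: £270,000; Xiomara: £270,000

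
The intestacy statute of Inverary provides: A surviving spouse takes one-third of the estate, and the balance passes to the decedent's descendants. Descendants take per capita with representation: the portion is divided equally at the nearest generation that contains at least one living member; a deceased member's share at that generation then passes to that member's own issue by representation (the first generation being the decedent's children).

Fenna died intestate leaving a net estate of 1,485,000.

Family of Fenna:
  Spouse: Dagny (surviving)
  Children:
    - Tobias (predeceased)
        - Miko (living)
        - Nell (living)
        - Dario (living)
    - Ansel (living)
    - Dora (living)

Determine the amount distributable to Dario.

Dagny takes one-third of 1,485,000 = 495,000. The remaining 990,000 passes to the descendants.
The descendants' portion (990,000) is divided into 3 shares of 330,000: Ansel and Dora each take 330,000; Tobias's 330,000 share passes to Tobias's issue.
Tobias's share (330,000) is divided into 3 shares of 110,000: Miko, Nell, and Dario each take 110,000.

Dario receives 110,000.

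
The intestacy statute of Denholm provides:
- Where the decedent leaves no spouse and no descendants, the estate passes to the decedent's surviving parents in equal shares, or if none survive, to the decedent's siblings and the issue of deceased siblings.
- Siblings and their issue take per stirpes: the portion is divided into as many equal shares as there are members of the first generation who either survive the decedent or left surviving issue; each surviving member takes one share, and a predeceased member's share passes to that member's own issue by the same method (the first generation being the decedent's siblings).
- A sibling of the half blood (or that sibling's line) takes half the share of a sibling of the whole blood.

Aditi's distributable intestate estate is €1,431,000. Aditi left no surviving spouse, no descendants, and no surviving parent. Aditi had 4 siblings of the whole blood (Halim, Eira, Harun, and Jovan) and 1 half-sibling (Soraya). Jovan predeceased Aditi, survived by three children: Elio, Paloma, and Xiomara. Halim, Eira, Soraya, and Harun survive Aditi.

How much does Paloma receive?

The entire €1,431,000 passes to the siblings and their issue.
Counting each half-blood sibling's line as half a unit, there are 9/2 units in €1,431,000, so one unit is €318,000. Whole-blood lines (Halim, Eira, Harun, and Jovan) take €318,000 each; half-blood lines (Soraya) take €159,000 each.
Jovan's share (€318,000) is divided into 3 shares of €106,000: Elio, Paloma, and Xiomara each take €106,000.

Paloma receives €106,000.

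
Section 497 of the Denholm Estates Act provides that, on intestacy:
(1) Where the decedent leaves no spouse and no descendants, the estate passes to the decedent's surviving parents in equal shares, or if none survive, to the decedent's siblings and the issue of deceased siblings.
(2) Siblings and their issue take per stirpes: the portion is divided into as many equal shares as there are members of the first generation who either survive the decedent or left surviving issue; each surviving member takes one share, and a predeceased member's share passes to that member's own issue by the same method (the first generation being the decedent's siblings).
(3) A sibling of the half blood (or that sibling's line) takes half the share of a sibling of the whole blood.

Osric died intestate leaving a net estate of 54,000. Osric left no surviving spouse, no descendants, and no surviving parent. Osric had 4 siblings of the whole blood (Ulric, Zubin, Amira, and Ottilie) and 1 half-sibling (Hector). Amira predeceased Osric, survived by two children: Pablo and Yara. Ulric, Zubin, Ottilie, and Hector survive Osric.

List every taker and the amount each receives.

The entire 54,000 passes to the siblings and their issue.
Counting each half-blood sibling's line as half a unit, there are 9/2 units in 54,000, so one unit is 12,000. Whole-blood lines (Ulric, Zubin, Amira, and Ottilie) take 12,000 each; half-blood lines (Hector) take 6,000 each.
Amira's share (12,000) is divided into 2 shares of 6,000: Pablo and Yara each take 6,000.

Ulric: 12,000; Zubin: 12,000; Pablo: 6,000; Yara: 6,000; Ottilie: 12,000; Hector: 6,000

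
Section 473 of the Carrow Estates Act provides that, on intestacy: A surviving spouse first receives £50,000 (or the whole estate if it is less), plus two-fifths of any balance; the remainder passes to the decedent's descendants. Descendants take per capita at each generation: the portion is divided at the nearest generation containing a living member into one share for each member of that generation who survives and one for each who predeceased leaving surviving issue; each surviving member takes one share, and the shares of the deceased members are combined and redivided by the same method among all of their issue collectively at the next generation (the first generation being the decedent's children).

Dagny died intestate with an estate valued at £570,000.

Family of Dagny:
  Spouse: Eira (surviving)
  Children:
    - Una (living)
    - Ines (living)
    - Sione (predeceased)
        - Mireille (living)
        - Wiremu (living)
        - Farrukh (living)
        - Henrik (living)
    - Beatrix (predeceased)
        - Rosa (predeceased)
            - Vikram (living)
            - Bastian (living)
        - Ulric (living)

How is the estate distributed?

Eira first takes £50,000, leaving a balance of £520,000. Eira then takes two-fifths of the balance (£208,000), for a total of £258,000. The remaining £312,000 passes to the descendants.
The descendants' portion (£312,000) is divided at the children's generation into 4 shares of £78,000. Una and Ines each take £78,000. The 2 shares of the deceased (Sione and Beatrix) are combined into a pool of £156,000.
That pool (£156,000) is divided at the grandchildren's generation into 6 shares of £26,000. Mireille, Wiremu, Farrukh, Henrik, and Ulric each take £26,000. The remaining share for the deceased Rosa (£26,000) is carried to the next generation.
That pool (£26,000) is divided at the great-grandchildren's generation equally among Vikram and Bastian: £13,000 each.

Eira: £258,000; Una: £78,000; Ines: £78,000; Mireille: £26,000; Wiremu: £26,000; Farrukh: £26,000; Henrik: £26,000; Vikram: £13,000; Bastian: £13,000; Ulric: £26,000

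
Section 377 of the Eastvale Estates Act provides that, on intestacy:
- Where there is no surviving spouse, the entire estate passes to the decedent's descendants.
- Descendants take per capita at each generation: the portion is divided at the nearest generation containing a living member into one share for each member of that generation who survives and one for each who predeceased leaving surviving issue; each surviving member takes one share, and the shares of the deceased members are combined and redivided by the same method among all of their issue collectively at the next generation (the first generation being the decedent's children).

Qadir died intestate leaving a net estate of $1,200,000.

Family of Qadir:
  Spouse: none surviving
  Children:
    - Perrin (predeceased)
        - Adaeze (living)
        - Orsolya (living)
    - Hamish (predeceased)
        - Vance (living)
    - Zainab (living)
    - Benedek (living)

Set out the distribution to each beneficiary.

Adaeze: $200,000; Orsolya: $200,000; Vance: $200,000; Zainab: $300,000; Benedek: $300,000

The entire $1,200,000 passes to the descendants.
That amount ($1,200,000) is divided at the children's generation into 4 shares of $300,000. Zainab and Benedek each take $300,000. The 2 shares of the deceased (Perrin and Hamish) are combined into a pool of $600,000.
That pool ($600,000) is divided at the grandchildren's generation equally among Adaeze, Orsolya, and Vance: $200,000 each.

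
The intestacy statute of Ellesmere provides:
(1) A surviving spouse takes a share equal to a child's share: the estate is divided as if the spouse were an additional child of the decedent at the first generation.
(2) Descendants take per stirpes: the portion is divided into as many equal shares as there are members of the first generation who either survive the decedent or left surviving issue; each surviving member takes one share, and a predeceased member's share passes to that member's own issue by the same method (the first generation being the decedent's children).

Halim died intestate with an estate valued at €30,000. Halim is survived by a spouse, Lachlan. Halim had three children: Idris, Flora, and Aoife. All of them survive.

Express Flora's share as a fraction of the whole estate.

The spouse counts as an additional share at the children's level, so there are 4 primary shares of €7,500. Lachlan takes one such share (€7,500).
The children's combined portion (€22,500) is divided into 3 shares of €7,500: Idris, Flora, and Aoife each take €7,500.

Flora receives 1/4 of the estate.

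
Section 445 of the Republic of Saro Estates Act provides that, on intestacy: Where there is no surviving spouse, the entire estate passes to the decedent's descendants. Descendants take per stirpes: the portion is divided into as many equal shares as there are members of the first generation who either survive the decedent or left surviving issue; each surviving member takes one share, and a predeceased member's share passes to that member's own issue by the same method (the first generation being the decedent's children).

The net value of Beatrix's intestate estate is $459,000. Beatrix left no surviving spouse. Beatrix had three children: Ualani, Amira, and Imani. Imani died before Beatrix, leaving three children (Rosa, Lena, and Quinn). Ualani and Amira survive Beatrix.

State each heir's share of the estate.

Ualani: $153,000; Amira: $153,000; Rosa: $51,000; Lena: $51,000; Quinn: $51,000

The entire $459,000 passes to the descendants.
That amount ($459,000) is divided into 3 shares of $153,000: Ualani and Amira each take $153,000; Imani's $153,000 share passes to Imani's issue.
Imani's share ($153,000) is divided into 3 shares of $51,000: Rosa, Lena, and Quinn each take $51,000.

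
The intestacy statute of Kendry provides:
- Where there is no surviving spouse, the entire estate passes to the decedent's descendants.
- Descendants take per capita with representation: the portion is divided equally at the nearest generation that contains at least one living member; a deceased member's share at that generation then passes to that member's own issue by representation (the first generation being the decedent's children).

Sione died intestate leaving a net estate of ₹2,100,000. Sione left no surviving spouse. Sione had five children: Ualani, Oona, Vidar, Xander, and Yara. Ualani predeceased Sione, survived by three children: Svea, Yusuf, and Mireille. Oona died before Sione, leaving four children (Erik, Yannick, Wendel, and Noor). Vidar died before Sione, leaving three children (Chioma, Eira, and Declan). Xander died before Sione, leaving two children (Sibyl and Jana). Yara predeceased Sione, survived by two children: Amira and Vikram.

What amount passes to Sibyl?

Sibyl receives ₹150,000.

The entire ₹2,100,000 passes to the descendants.
No child survives, so the initial division is made at the grandchildren's generation.
That amount (₹2,100,000) is divided into 14 shares of ₹150,000: Svea, Yusuf, Mireille, Erik, Yannick, Wendel, Noor, Chioma, Eira, Declan, Sibyl, Jana, Amira, and Vikram each take ₹150,000.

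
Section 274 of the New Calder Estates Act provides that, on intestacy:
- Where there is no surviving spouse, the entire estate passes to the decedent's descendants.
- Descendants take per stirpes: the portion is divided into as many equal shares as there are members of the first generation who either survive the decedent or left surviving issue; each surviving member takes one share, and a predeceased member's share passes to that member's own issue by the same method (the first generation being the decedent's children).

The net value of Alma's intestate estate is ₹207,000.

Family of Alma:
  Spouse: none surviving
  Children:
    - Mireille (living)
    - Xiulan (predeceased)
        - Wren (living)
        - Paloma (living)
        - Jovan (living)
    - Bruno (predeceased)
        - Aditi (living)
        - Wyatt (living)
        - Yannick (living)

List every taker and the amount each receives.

The entire ₹207,000 passes to the descendants.
That amount (₹207,000) is divided into 3 shares of ₹69,000: Mireille takes ₹69,000; Xiulan's ₹69,000 share passes to Xiulan's issue; Bruno's ₹69,000 share passes to Bruno's issue.
Xiulan's share (₹69,000) is divided into 3 shares of ₹23,000: Wren, Paloma, and Jovan each take ₹23,000.
Bruno's share (₹69,000) is divided into 3 shares of ₹23,000: Aditi, Wyatt, and Yannick each take ₹23,000.

Mireille: ₹69,000; Wren: ₹23,000; Paloma: ₹23,000; Jovan: ₹23,000; Aditi: ₹23,000; Wyatt: ₹23,000; Yannick: ₹23,000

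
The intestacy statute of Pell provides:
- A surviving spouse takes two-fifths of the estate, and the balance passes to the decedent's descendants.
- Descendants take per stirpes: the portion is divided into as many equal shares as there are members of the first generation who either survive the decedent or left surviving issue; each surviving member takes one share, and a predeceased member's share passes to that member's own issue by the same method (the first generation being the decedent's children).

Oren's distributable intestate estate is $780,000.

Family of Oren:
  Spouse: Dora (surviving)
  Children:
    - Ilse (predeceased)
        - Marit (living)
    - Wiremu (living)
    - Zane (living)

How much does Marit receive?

Dora takes two-fifths of $780,000 = $312,000. The remaining $468,000 passes to the descendants.
The descendants' portion ($468,000) is divided into 3 shares of $156,000: Wiremu and Zane each take $156,000; Ilse's $156,000 share passes to Ilse's issue.
Ilse's share ($156,000) passes entirely to Marit.

Marit receives $156,000.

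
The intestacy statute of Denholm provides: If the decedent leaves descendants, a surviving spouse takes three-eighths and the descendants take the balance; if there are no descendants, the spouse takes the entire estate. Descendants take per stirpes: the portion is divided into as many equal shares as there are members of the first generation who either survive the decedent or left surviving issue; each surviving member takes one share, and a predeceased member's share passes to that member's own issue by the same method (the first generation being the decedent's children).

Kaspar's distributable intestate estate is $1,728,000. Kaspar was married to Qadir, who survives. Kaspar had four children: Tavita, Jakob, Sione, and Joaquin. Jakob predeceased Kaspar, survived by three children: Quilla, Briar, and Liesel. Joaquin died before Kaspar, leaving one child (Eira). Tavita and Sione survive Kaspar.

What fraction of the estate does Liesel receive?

Qadir takes three-eighths of $1,728,000 = $648,000. The remaining $1,080,000 passes to the descendants.
The descendants' portion ($1,080,000) is divided into 4 shares of $270,000: Tavita and Sione each take $270,000; Jakob's $270,000 share passes to Jakob's issue; Joaquin's $270,000 share passes to Joaquin's issue.
Jakob's share ($270,000) is divided into 3 shares of $90,000: Quilla, Briar, and Liesel each take $90,000.
Joaquin's share ($270,000) passes entirely to Eira.

Liesel receives 5/96 of the estate.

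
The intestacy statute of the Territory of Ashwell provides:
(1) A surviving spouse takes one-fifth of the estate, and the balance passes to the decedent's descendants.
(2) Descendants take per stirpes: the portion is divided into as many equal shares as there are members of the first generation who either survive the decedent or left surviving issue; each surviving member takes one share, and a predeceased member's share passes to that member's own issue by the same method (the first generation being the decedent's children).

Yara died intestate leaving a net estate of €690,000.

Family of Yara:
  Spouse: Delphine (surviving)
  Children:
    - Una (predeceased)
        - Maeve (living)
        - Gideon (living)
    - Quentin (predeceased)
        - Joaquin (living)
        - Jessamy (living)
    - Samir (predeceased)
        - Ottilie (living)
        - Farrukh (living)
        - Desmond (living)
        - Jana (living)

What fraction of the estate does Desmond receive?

Delphine takes one-fifth of €690,000 = €138,000. The remaining €552,000 passes to the descendants.
The descendants' portion (€552,000) is divided into 3 shares of €184,000: Una's €184,000 share passes to Una's issue; Quentin's €184,000 share passes to Quentin's issue; Samir's €184,000 share passes to Samir's issue.
Una's share (€184,000) is divided into 2 shares of €92,000: Maeve and Gideon each take €92,000.
Quentin's share (€184,000) is divided into 2 shares of €92,000: Joaquin and Jessamy each take €92,000.
Samir's share (€184,000) is divided into 4 shares of €46,000: Ottilie, Farrukh, Desmond, and Jana each take €46,000.

Desmond receives 1/15 of the estate.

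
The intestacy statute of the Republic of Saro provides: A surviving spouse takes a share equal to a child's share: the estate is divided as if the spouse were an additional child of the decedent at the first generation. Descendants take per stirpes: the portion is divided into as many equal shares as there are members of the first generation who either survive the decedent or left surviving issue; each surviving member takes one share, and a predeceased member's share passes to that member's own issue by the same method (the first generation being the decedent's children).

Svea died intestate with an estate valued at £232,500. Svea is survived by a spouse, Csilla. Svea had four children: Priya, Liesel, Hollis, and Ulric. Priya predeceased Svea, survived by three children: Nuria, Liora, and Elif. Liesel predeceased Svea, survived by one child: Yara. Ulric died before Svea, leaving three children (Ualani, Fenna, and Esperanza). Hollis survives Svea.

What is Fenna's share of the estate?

The spouse counts as an additional share at the children's level, so there are 5 primary shares of £46,500. Csilla takes one such share (£46,500).
The children's combined portion (£186,000) is divided into 4 shares of £46,500: Hollis takes £46,500; Priya's £46,500 share passes to Priya's issue; Liesel's £46,500 share passes to Liesel's issue; Ulric's £46,500 share passes to Ulric's issue.
Priya's share (£46,500) is divided into 3 shares of £15,500: Nuria, Liora, and Elif each take £15,500.
Liesel's share (£46,500) passes entirely to Yara.
Ulric's share (£46,500) is divided into 3 shares of £15,500: Ualani, Fenna, and Esperanza each take £15,500.

Fenna receives £15,500.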